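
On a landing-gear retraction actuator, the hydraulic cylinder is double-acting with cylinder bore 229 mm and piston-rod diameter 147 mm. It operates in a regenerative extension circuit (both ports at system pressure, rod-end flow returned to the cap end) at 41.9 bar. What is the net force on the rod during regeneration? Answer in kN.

With equal pressure on both faces, forces on the annular region cancel; the net push is pressure × rod cross-section.
Rod cross-section A_rod = π/4 × (147 mm)² = 16970 mm^2
F = P × A_rod

F ≈ 71.1 kN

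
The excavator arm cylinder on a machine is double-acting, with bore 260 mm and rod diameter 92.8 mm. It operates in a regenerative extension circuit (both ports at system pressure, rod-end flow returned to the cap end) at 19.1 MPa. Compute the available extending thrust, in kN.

F ≈ 129 kN

With equal pressure on both faces, forces on the annular region cancel; the net push is pressure × rod cross-section.
Rod cross-section A_rod = π/4 × (92.8 mm)² = 6764 mm^2
F = P × A_rod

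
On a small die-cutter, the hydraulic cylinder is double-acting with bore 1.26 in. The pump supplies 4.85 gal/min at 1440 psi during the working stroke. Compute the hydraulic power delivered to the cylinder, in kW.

Hydraulic power = P × Q

W ≈ 3.04 kW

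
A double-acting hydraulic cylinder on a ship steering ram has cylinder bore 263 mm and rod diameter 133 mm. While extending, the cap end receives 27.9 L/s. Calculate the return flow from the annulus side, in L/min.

Cap-side area A_cap = π/4 × (263 mm)² = 54330 mm^2
Rod-side annular area A_ann = π/4 × (263² − 133²) = 40430 mm^2
Piston speed v = Q_in/A_cap; rod-end outflow Q_out = v × A_ann = Q_in × A_ann/A_cap.

Q_out ≈ 1250 L/min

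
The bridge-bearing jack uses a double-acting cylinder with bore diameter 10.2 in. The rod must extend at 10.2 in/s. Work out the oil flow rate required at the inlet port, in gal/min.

Cap-side area A_cap = π/4 × (10.2 in)² = 81.71 in^2
Q = A × v

Q ≈ 216 gal/min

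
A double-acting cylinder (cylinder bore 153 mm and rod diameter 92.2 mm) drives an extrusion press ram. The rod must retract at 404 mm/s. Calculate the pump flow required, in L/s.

Q ≈ 4.73 L/s

Rod-side annular area A_ann = π/4 × (153² − 92.2²) = 11710 mm^2
Q = A × v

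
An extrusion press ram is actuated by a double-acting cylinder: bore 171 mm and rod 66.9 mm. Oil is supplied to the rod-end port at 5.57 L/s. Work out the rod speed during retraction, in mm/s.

Rod-side annular area A_ann = π/4 × (171² − 66.9²) = 19450 mm^2
Flow into the rod-end port fills the annular volume.
v = Q / A

v ≈ 286 mm/s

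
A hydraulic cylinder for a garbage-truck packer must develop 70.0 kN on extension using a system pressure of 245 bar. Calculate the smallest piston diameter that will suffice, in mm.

D ≈ 60.3 mm

Extension force acts on the full piston face: F = P × (π/4)D².
D = √(4F / (πP)) = √(4 × 70.0 kN / (π × 245 bar))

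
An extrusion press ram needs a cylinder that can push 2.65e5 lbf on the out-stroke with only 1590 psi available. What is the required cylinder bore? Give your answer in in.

D ≈ 14.6 in

Extension force acts on the full piston face: F = P × (π/4)D².
D = √(4F / (πP)) = √(4 × 2.65e5 lbf / (π × 1590 psi))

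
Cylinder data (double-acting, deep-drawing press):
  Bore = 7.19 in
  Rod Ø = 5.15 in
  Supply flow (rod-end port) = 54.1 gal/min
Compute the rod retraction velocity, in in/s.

Rod-side annular area A_ann = π/4 × (7.19² − 5.15²) = 19.77 in^2
Flow into the rod-end port fills the annular volume.
v = Q / A

v ≈ 10.5 in/s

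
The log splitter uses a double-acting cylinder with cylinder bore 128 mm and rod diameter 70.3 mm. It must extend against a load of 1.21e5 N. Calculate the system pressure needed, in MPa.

Cap-side area A_cap = π/4 × (128 mm)² = 12870 mm^2
P = F / A = 1.21e5 N / A

P ≈ 9.40 MPa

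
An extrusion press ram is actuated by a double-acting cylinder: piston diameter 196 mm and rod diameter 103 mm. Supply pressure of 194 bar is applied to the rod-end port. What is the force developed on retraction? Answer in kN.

F ≈ 424 kN

Rod-side annular area A_ann = π/4 × (196² − 103²) = 21840 mm^2
On retraction the pressure acts on the annular area (bore minus rod).
F = P × A_ann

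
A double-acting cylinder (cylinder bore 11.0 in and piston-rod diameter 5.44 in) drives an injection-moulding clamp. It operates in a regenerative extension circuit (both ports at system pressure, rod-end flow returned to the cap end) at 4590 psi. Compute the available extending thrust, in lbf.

F ≈ 1.07e5 lbf

With equal pressure on both faces, forces on the annular region cancel; the net push is pressure × rod cross-section.
Rod cross-section A_rod = π/4 × (5.44 in)² = 23.24 in^2
F = P × A_rod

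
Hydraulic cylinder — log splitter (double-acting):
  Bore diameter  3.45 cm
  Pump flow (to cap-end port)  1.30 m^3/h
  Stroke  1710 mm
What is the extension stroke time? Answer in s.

Cap-side area A_cap = π/4 × (3.45 cm)² = 9.348 cm^2
Swept volume V = A × L; t = V / Q = A·L / Q

t ≈ 4.43 s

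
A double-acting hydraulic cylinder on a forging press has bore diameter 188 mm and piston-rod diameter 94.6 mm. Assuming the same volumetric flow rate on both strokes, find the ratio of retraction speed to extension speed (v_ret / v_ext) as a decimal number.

Cap-side area A_cap = π/4 × (188 mm)² = 27760 mm^2
Rod-side annular area A_ann = π/4 × (188² − 94.6²) = 20730 mm^2
For equal Q, v ∝ 1/A, so v_ret/v_ext = A_cap/A_ann.

v_ret/v_ext ≈ 1.34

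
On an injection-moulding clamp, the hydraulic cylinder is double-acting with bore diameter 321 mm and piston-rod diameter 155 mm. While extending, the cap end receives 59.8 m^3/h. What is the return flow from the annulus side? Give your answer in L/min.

Cap-side area A_cap = π/4 × (321 mm)² = 80930 mm^2
Rod-side annular area A_ann = π/4 × (321² − 155²) = 62060 mm^2
Piston speed v = Q_in/A_cap; rod-end outflow Q_out = v × A_ann = Q_in × A_ann/A_cap.

Q_out ≈ 764 L/min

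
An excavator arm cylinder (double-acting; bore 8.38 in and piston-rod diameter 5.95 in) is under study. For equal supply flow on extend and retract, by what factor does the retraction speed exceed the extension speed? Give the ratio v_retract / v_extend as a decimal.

Cap-side area A_cap = π/4 × (8.38 in)² = 55.15 in^2
Rod-side annular area A_ann = π/4 × (8.38² − 5.95²) = 27.35 in^2
For equal Q, v ∝ 1/A, so v_ret/v_ext = A_cap/A_ann.

v_ret/v_ext ≈ 2.02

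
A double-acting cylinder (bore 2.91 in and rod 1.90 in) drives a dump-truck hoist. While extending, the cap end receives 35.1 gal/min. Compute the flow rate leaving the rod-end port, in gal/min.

Q_out ≈ 20.1 gal/min

Cap-side area A_cap = π/4 × (2.91 in)² = 6.651 in^2
Rod-side annular area A_ann = π/4 × (2.91² − 1.90²) = 3.816 in^2
Piston speed v = Q_in/A_cap; rod-end outflow Q_out = v × A_ann = Q_in × A_ann/A_cap.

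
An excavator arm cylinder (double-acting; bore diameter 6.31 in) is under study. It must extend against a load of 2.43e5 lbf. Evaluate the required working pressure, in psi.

P ≈ 7770 psi

Cap-side area A_cap = π/4 × (6.31 in)² = 31.27 in^2
P = F / A = 2.43e5 lbf / A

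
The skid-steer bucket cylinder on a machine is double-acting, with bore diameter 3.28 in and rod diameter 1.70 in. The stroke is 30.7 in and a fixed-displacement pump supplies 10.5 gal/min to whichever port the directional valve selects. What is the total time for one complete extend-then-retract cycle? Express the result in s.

t ≈ 11.1 s

Cap-side area A_cap = π/4 × (3.28 in)² = 8.450 in^2
Rod-side annular area A_ann = π/4 × (3.28² − 1.70²) = 6.180 in^2
t_ext = A_cap·L/Q = 6.417 s
t_ret = A_ann·L/Q = 4.693 s
t_cycle = t_ext + t_ret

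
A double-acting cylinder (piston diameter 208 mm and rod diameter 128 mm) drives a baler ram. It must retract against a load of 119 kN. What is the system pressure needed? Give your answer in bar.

P ≈ 56.4 bar

Rod-side annular area A_ann = π/4 × (208² − 128²) = 21110 mm^2
Retraction: pressure acts on the annular area.
P = F / A = 119 kN / A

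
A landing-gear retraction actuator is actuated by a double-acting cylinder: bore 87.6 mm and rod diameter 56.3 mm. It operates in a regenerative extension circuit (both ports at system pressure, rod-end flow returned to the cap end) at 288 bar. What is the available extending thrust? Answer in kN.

With equal pressure on both faces, forces on the annular region cancel; the net push is pressure × rod cross-section.
Rod cross-section A_rod = π/4 × (56.3 mm)² = 2489 mm^2
F = P × A_rod

F ≈ 71.7 kN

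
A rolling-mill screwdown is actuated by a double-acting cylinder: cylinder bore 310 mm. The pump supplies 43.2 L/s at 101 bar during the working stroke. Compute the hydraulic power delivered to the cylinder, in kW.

W ≈ 436 kW

Hydraulic power = P × Q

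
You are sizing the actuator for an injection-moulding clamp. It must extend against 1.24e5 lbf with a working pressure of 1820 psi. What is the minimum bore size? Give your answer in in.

D ≈ 9.31 in

Extension force acts on the full piston face: F = P × (π/4)D².
D = √(4F / (πP)) = √(4 × 1.24e5 lbf / (π × 1820 psi))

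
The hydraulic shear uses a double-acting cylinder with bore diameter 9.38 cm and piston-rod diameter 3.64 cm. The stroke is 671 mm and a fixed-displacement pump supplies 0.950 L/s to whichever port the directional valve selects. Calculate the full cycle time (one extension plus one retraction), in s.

Cap-side area A_cap = π/4 × (9.38 cm)² = 69.10 cm^2
Rod-side annular area A_ann = π/4 × (9.38² − 3.64²) = 58.70 cm^2
t_ext = A_cap·L/Q = 4.881 s
t_ret = A_ann·L/Q = 4.146 s
t_cycle = t_ext + t_ret

t ≈ 9.03 s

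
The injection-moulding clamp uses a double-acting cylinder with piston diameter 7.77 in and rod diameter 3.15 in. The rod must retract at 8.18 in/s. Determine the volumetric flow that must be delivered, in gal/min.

Q ≈ 84.2 gal/min

Rod-side annular area A_ann = π/4 × (7.77² − 3.15²) = 39.62 in^2
Q = A × v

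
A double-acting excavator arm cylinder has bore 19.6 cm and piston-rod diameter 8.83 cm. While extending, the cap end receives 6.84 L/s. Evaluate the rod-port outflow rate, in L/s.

Cap-side area A_cap = π/4 × (19.6 cm)² = 301.7 cm^2
Rod-side annular area A_ann = π/4 × (19.6² − 8.83²) = 240.5 cm^2
Piston speed v = Q_in/A_cap; rod-end outflow Q_out = v × A_ann = Q_in × A_ann/A_cap.

Q_out ≈ 5.45 L/s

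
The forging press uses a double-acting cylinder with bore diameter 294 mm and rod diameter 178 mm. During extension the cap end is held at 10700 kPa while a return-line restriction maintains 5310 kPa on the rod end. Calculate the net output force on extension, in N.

Cap-side area A_cap = π/4 × (294 mm)² = 67890 mm^2
Rod-side annular area A_ann = π/4 × (294² − 178²) = 43000 mm^2
Net thrust = P_cap·A_cap − P_rod·A_ann = 7.264e5 N − 2.283e5 N

F ≈ 4.98e5 N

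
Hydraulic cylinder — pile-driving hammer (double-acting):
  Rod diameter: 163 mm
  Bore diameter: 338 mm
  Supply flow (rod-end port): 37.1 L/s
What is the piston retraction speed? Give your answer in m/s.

Rod-side annular area A_ann = π/4 × (338² − 163²) = 68860 mm^2
Flow into the rod-end port fills the annular volume.
v = Q / A

v ≈ 0.539 m/s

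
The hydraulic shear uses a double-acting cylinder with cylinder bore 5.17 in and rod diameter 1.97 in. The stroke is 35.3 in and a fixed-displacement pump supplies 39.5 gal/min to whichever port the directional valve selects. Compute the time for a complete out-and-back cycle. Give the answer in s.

Cap-side area A_cap = π/4 × (5.17 in)² = 20.99 in^2
Rod-side annular area A_ann = π/4 × (5.17² − 1.97²) = 17.94 in^2
t_ext = A_cap·L/Q = 4.873 s
t_ret = A_ann·L/Q = 4.165 s
t_cycle = t_ext + t_ret

t ≈ 9.04 s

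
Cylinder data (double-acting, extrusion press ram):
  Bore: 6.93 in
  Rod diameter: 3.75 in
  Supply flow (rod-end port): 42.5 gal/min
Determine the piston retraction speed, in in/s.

Rod-side annular area A_ann = π/4 × (6.93² − 3.75²) = 26.67 in^2
Flow into the rod-end port fills the annular volume.
v = Q / A

v ≈ 6.13 in/s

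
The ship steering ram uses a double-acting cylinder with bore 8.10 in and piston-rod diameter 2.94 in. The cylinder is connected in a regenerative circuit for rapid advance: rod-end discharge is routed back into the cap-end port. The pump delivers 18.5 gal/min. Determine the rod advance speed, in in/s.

v ≈ 10.5 in/s

In regeneration the rod-end outflow joins the pump flow into the cap end, so the net volume the pump must supply per unit advance equals the rod cross-section area.
Rod cross-section A_rod = π/4 × (2.94 in)² = 6.789 in^2
v = Q_pump / A_rod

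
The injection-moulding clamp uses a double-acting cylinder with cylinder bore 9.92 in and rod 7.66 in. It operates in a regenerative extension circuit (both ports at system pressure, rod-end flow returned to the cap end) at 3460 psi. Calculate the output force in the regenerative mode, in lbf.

With equal pressure on both faces, forces on the annular region cancel; the net push is pressure × rod cross-section.
Rod cross-section A_rod = π/4 × (7.66 in)² = 46.08 in^2
F = P × A_rod

F ≈ 1.59e5 lbf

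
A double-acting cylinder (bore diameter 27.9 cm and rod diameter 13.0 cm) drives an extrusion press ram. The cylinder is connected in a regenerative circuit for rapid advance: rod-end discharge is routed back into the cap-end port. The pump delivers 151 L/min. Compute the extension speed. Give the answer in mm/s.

In regeneration the rod-end outflow joins the pump flow into the cap end, so the net volume the pump must supply per unit advance equals the rod cross-section area.
Rod cross-section A_rod = π/4 × (13.0 cm)² = 132.7 cm^2
v = Q_pump / A_rod

v ≈ 190 mm/s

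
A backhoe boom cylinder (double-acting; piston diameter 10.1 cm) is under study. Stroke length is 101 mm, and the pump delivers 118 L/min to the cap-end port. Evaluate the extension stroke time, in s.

t ≈ 0.411 s

Cap-side area A_cap = π/4 × (10.1 cm)² = 80.12 cm^2
Swept volume V = A × L; t = V / Q = A·L / Q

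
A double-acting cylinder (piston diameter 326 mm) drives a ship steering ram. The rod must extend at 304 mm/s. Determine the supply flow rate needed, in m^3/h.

Q ≈ 91.3 m^3/h

Cap-side area A_cap = π/4 × (326 mm)² = 83470 mm^2
Q = A × v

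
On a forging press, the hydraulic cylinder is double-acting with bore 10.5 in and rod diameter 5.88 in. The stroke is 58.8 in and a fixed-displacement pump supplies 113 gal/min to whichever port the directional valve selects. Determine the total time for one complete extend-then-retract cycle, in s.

Cap-side area A_cap = π/4 × (10.5 in)² = 86.59 in^2
Rod-side annular area A_ann = π/4 × (10.5² − 5.88²) = 59.44 in^2
t_ext = A_cap·L/Q = 11.70 s
t_ret = A_ann·L/Q = 8.033 s
t_cycle = t_ext + t_ret

t ≈ 19.7 s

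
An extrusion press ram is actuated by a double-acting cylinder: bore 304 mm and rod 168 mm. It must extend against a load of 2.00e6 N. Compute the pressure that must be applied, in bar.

Cap-side area A_cap = π/4 × (304 mm)² = 72580 mm^2
P = F / A = 2.00e6 N / A

P ≈ 276 bar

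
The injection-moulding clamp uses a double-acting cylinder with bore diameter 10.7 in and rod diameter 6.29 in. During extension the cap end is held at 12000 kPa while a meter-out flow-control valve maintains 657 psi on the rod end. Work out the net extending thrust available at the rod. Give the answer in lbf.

F ≈ 1.18e5 lbf

Cap-side area A_cap = π/4 × (10.7 in)² = 89.92 in^2
Rod-side annular area A_ann = π/4 × (10.7² − 6.29²) = 58.85 in^2
Net thrust = P_cap·A_cap − P_rod·A_ann = 1.565e5 lbf − 38660 lbf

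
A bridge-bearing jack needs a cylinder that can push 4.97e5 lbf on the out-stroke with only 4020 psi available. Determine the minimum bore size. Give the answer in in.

D ≈ 12.5 in

Extension force acts on the full piston face: F = P × (π/4)D².
D = √(4F / (πP)) = √(4 × 4.97e5 lbf / (π × 4020 psi))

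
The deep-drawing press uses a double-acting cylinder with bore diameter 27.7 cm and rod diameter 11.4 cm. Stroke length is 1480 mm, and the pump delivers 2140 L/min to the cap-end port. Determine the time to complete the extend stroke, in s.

t ≈ 2.50 s

Cap-side area A_cap = π/4 × (27.7 cm)² = 602.6 cm^2
Swept volume V = A × L; t = V / Q = A·L / Q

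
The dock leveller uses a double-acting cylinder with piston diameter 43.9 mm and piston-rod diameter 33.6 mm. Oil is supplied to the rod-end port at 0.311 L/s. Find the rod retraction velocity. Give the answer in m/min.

Rod-side annular area A_ann = π/4 × (43.9² − 33.6²) = 626.9 mm^2
Flow into the rod-end port fills the annular volume.
v = Q / A

v ≈ 29.8 m/min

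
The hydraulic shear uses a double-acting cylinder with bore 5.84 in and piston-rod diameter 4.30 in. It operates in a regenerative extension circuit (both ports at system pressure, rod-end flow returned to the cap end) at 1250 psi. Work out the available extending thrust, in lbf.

With equal pressure on both faces, forces on the annular region cancel; the net push is pressure × rod cross-section.
Rod cross-section A_rod = π/4 × (4.30 in)² = 14.52 in^2
F = P × A_rod

F ≈ 18200 lbf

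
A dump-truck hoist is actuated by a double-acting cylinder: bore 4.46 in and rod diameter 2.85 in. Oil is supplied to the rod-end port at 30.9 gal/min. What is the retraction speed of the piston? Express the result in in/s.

v ≈ 12.9 in/s

Rod-side annular area A_ann = π/4 × (4.46² − 2.85²) = 9.243 in^2
Flow into the rod-end port fills the annular volume.
v = Q / A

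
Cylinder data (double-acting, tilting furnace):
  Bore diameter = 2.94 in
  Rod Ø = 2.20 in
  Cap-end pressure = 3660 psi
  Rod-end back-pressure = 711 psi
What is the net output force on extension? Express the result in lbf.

Cap-side area A_cap = π/4 × (2.94 in)² = 6.789 in^2
Rod-side annular area A_ann = π/4 × (2.94² − 2.20²) = 2.987 in^2
Net thrust = P_cap·A_cap − P_rod·A_ann = 24850 lbf − 2124 lbf

F ≈ 22700 lbf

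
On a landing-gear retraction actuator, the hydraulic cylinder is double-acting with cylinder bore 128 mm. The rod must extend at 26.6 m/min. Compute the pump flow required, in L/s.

Cap-side area A_cap = π/4 × (128 mm)² = 12870 mm^2
Q = A × v

Q ≈ 5.70 L/s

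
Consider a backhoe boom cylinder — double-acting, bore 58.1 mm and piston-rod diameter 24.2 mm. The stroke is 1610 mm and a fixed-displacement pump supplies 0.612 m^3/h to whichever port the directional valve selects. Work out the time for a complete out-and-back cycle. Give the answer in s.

t ≈ 45.9 s

Cap-side area A_cap = π/4 × (58.1 mm)² = 2651 mm^2
Rod-side annular area A_ann = π/4 × (58.1² − 24.2²) = 2191 mm^2
t_ext = A_cap·L/Q = 25.11 s
t_ret = A_ann·L/Q = 20.75 s
t_cycle = t_ext + t_ret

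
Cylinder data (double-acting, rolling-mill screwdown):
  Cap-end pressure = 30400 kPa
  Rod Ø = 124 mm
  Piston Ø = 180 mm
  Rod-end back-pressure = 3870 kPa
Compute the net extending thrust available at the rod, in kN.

Cap-side area A_cap = π/4 × (180 mm)² = 25450 mm^2
Rod-side annular area A_ann = π/4 × (180² − 124²) = 13370 mm^2
Net thrust = P_cap·A_cap − P_rod·A_ann = 773.6 kN − 51.74 kN

F ≈ 722 kN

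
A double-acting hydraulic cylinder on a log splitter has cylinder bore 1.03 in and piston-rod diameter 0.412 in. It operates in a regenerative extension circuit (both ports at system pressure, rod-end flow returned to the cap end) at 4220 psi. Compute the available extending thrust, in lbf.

With equal pressure on both faces, forces on the annular region cancel; the net push is pressure × rod cross-section.
Rod cross-section A_rod = π/4 × (0.412 in)² = 0.1333 in^2
F = P × A_rod

F ≈ 563 lbf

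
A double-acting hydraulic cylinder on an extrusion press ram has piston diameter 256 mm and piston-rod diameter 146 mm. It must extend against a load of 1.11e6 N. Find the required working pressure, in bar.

Cap-side area A_cap = π/4 × (256 mm)² = 51470 mm^2
P = F / A = 1.11e6 N / A

P ≈ 216 bar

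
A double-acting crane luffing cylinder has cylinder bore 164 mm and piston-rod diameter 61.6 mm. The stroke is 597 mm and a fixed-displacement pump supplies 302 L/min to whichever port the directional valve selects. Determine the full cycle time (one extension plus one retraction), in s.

t ≈ 4.66 s

Cap-side area A_cap = π/4 × (164 mm)² = 21120 mm^2
Rod-side annular area A_ann = π/4 × (164² − 61.6²) = 18140 mm^2
t_ext = A_cap·L/Q = 2.506 s
t_ret = A_ann·L/Q = 2.152 s
t_cycle = t_ext + t_ret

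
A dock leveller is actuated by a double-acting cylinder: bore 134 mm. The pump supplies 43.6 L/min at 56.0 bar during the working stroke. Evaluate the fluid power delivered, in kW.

Hydraulic power = P × Q

W ≈ 4.07 kW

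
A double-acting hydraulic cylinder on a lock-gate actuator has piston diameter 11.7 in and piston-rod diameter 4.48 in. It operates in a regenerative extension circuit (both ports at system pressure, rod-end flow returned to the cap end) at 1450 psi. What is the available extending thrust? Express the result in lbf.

With equal pressure on both faces, forces on the annular region cancel; the net push is pressure × rod cross-section.
Rod cross-section A_rod = π/4 × (4.48 in)² = 15.76 in^2
F = P × A_rod

F ≈ 22900 lbf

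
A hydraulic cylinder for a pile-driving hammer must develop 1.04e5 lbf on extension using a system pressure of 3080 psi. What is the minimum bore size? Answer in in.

Extension force acts on the full piston face: F = P × (π/4)D².
D = √(4F / (πP)) = √(4 × 1.04e5 lbf / (π × 3080 psi))

D ≈ 6.56 in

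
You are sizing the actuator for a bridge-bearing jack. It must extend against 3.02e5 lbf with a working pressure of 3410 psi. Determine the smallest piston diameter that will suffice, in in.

D ≈ 10.6 in

Extension force acts on the full piston face: F = P × (π/4)D².
D = √(4F / (πP)) = √(4 × 3.02e5 lbf / (π × 3410 psi))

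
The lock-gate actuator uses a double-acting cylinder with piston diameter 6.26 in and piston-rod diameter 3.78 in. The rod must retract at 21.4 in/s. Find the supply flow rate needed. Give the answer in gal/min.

Rod-side annular area A_ann = π/4 × (6.26² − 3.78²) = 19.56 in^2
Q = A × v

Q ≈ 109 gal/min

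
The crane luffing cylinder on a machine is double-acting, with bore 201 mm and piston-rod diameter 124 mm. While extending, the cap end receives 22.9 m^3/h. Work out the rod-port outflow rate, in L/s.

Q_out ≈ 3.94 L/s

Cap-side area A_cap = π/4 × (201 mm)² = 31730 mm^2
Rod-side annular area A_ann = π/4 × (201² − 124²) = 19650 mm^2
Piston speed v = Q_in/A_cap; rod-end outflow Q_out = v × A_ann = Q_in × A_ann/A_cap.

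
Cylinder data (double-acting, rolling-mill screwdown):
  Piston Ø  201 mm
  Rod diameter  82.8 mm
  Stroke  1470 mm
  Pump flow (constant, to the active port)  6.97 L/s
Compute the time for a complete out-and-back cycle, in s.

t ≈ 12.2 s

Cap-side area A_cap = π/4 × (201 mm)² = 31730 mm^2
Rod-side annular area A_ann = π/4 × (201² − 82.8²) = 26350 mm^2
t_ext = A_cap·L/Q = 6.692 s
t_ret = A_ann·L/Q = 5.557 s
t_cycle = t_ext + t_ret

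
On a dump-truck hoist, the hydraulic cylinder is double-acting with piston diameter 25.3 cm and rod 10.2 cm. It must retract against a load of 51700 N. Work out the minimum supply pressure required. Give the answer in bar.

Rod-side annular area A_ann = π/4 × (25.3² − 10.2²) = 421.0 cm^2
Retraction: pressure acts on the annular area.
P = F / A = 51700 N / A

P ≈ 12.3 bar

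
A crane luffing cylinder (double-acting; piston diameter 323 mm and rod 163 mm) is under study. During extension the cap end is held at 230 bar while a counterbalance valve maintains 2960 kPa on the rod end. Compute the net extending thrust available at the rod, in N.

Cap-side area A_cap = π/4 × (323 mm)² = 81940 mm^2
Rod-side annular area A_ann = π/4 × (323² − 163²) = 61070 mm^2
Net thrust = P_cap·A_cap − P_rod·A_ann = 1.885e6 N − 1.808e5 N

F ≈ 1.70e6 N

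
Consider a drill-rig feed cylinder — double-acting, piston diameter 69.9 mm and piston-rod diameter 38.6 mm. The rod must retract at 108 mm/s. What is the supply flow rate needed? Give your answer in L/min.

Q ≈ 17.3 L/min

Rod-side annular area A_ann = π/4 × (69.9² − 38.6²) = 2667 mm^2
Q = A × v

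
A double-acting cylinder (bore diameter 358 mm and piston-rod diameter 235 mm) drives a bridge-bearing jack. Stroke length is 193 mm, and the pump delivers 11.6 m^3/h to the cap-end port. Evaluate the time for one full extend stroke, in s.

t ≈ 6.03 s

Cap-side area A_cap = π/4 × (358 mm)² = 1.007e5 mm^2
Swept volume V = A × L; t = V / Q = A·L / Q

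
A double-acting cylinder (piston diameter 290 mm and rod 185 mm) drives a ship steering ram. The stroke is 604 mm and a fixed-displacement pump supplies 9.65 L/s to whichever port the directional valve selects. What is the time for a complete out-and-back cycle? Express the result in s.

t ≈ 6.59 s

Cap-side area A_cap = π/4 × (290 mm)² = 66050 mm^2
Rod-side annular area A_ann = π/4 × (290² − 185²) = 39170 mm^2
t_ext = A_cap·L/Q = 4.134 s
t_ret = A_ann·L/Q = 2.452 s
t_cycle = t_ext + t_ret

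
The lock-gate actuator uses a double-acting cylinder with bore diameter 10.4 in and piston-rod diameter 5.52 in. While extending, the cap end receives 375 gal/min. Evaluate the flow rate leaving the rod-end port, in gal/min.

Cap-side area A_cap = π/4 × (10.4 in)² = 84.95 in^2
Rod-side annular area A_ann = π/4 × (10.4² − 5.52²) = 61.02 in^2
Piston speed v = Q_in/A_cap; rod-end outflow Q_out = v × A_ann = Q_in × A_ann/A_cap.

Q_out ≈ 269 gal/min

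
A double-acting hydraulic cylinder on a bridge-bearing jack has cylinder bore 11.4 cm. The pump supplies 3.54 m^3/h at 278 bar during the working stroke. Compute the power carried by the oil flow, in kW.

W ≈ 27.3 kW

Hydraulic power = P × Q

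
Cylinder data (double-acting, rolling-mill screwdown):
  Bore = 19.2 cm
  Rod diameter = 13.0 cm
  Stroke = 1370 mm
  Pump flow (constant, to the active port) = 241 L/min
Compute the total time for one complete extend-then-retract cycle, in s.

Cap-side area A_cap = π/4 × (19.2 cm)² = 289.5 cm^2
Rod-side annular area A_ann = π/4 × (19.2² − 13.0²) = 156.8 cm^2
t_ext = A_cap·L/Q = 9.875 s
t_ret = A_ann·L/Q = 5.348 s
t_cycle = t_ext + t_ret

t ≈ 15.2 s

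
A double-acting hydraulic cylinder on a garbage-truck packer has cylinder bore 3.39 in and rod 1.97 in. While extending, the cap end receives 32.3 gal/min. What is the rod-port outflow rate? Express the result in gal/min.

Q_out ≈ 21.4 gal/min

Cap-side area A_cap = π/4 × (3.39 in)² = 9.026 in^2
Rod-side annular area A_ann = π/4 × (3.39² − 1.97²) = 5.978 in^2
Piston speed v = Q_in/A_cap; rod-end outflow Q_out = v × A_ann = Q_in × A_ann/A_cap.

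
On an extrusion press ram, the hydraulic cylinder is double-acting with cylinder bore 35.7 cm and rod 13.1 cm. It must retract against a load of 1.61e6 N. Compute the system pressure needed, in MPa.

P ≈ 18.6 MPa

Rod-side annular area A_ann = π/4 × (35.7² − 13.1²) = 866.2 cm^2
Retraction: pressure acts on the annular area.
P = F / A = 1.61e6 N / A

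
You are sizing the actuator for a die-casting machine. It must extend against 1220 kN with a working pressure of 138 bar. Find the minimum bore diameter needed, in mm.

D ≈ 336 mm

Extension force acts on the full piston face: F = P × (π/4)D².
D = √(4F / (πP)) = √(4 × 1220 kN / (π × 138 bar))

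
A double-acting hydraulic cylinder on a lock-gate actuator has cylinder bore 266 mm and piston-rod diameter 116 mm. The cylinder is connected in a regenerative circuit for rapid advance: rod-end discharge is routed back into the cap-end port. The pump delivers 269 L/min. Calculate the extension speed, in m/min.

In regeneration the rod-end outflow joins the pump flow into the cap end, so the net volume the pump must supply per unit advance equals the rod cross-section area.
Rod cross-section A_rod = π/4 × (116 mm)² = 10570 mm^2
v = Q_pump / A_rod

v ≈ 25.5 m/min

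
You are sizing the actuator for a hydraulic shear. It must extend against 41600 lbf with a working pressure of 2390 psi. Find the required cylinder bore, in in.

D ≈ 4.71 in

Extension force acts on the full piston face: F = P × (π/4)D².
D = √(4F / (πP)) = √(4 × 41600 lbf / (π × 2390 psi))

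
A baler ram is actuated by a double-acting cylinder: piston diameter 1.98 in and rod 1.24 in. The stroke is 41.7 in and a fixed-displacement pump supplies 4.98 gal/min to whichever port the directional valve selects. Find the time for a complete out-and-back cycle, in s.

t ≈ 10.8 s

Cap-side area A_cap = π/4 × (1.98 in)² = 3.079 in^2
Rod-side annular area A_ann = π/4 × (1.98² − 1.24²) = 1.871 in^2
t_ext = A_cap·L/Q = 6.697 s
t_ret = A_ann·L/Q = 4.070 s
t_cycle = t_ext + t_ret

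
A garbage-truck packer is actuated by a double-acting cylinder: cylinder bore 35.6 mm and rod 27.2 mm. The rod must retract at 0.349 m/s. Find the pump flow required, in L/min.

Q ≈ 8.68 L/min

Rod-side annular area A_ann = π/4 × (35.6² − 27.2²) = 414.3 mm^2
Q = A × v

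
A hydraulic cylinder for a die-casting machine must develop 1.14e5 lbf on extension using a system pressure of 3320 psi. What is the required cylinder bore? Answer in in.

Extension force acts on the full piston face: F = P × (π/4)D².
D = √(4F / (πP)) = √(4 × 1.14e5 lbf / (π × 3320 psi))

D ≈ 6.61 in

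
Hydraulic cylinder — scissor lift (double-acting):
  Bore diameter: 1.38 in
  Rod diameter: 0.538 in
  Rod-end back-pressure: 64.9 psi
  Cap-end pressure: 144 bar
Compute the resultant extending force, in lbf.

Cap-side area A_cap = π/4 × (1.38 in)² = 1.496 in^2
Rod-side annular area A_ann = π/4 × (1.38² − 0.538²) = 1.268 in^2
Net thrust = P_cap·A_cap − P_rod·A_ann = 3124 lbf − 82.32 lbf

F ≈ 3040 lbf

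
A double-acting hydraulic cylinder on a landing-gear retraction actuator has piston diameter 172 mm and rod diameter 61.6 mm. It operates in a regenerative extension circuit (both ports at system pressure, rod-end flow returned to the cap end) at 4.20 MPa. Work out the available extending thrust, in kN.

F ≈ 12.5 kN

With equal pressure on both faces, forces on the annular region cancel; the net push is pressure × rod cross-section.
Rod cross-section A_rod = π/4 × (61.6 mm)² = 2980 mm^2
F = P × A_rod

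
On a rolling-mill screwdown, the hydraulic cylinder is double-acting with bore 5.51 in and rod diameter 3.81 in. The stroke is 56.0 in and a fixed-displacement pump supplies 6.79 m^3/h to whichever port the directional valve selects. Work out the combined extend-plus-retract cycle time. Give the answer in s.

Cap-side area A_cap = π/4 × (5.51 in)² = 23.84 in^2
Rod-side annular area A_ann = π/4 × (5.51² − 3.81²) = 12.44 in^2
t_ext = A_cap·L/Q = 11.60 s
t_ret = A_ann·L/Q = 6.054 s
t_cycle = t_ext + t_ret

t ≈ 17.7 s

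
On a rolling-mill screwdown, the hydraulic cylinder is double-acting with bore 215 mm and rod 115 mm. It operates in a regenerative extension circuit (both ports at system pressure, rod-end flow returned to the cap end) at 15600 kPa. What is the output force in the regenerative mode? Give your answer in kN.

With equal pressure on both faces, forces on the annular region cancel; the net push is pressure × rod cross-section.
Rod cross-section A_rod = π/4 × (115 mm)² = 10390 mm^2
F = P × A_rod

F ≈ 162 kN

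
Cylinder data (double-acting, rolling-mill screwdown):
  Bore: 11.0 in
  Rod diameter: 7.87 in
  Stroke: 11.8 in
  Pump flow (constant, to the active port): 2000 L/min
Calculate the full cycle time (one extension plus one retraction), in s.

Cap-side area A_cap = π/4 × (11.0 in)² = 95.03 in^2
Rod-side annular area A_ann = π/4 × (11.0² − 7.87²) = 46.39 in^2
t_ext = A_cap·L/Q = 0.5513 s
t_ret = A_ann·L/Q = 0.2691 s
t_cycle = t_ext + t_ret

t ≈ 0.820 s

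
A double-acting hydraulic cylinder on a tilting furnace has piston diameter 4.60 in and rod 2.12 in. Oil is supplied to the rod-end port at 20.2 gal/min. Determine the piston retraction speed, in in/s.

Rod-side annular area A_ann = π/4 × (4.60² − 2.12²) = 13.09 in^2
Flow into the rod-end port fills the annular volume.
v = Q / A

v ≈ 5.94 in/s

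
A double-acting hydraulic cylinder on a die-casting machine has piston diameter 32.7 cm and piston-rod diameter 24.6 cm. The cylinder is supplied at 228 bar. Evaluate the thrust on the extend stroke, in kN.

F ≈ 1910 kN

Cap-side area A_cap = π/4 × (32.7 cm)² = 839.8 cm^2
F = P × A_cap = 228 bar × A_cap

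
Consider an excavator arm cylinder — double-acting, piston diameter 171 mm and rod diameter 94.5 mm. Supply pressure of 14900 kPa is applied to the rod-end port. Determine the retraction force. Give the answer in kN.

F ≈ 238 kN

Rod-side annular area A_ann = π/4 × (171² − 94.5²) = 15950 mm^2
On retraction the pressure acts on the annular area (bore minus rod).
F = P × A_ann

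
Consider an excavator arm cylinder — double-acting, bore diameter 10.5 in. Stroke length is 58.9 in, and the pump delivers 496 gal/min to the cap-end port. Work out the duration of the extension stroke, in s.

t ≈ 2.67 s

Cap-side area A_cap = π/4 × (10.5 in)² = 86.59 in^2
Swept volume V = A × L; t = V / Q = A·L / Q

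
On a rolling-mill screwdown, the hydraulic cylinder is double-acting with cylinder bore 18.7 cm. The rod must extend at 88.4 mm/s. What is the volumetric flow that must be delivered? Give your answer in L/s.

Q ≈ 2.43 L/s

Cap-side area A_cap = π/4 × (18.7 cm)² = 274.6 cm^2
Q = A × v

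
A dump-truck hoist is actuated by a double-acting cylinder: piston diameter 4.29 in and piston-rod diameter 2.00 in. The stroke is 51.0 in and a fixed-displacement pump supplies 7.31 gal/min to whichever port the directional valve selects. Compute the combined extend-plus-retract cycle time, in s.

t ≈ 46.7 s

Cap-side area A_cap = π/4 × (4.29 in)² = 14.45 in^2
Rod-side annular area A_ann = π/4 × (4.29² − 2.00²) = 11.31 in^2
t_ext = A_cap·L/Q = 26.19 s
t_ret = A_ann·L/Q = 20.50 s
t_cycle = t_ext + t_ret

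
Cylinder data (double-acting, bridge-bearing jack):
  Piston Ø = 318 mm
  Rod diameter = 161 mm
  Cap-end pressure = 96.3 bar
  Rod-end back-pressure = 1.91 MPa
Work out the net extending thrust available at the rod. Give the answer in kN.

F ≈ 652 kN

Cap-side area A_cap = π/4 × (318 mm)² = 79420 mm^2
Rod-side annular area A_ann = π/4 × (318² − 161²) = 59060 mm^2
Net thrust = P_cap·A_cap − P_rod·A_ann = 764.8 kN − 112.8 kN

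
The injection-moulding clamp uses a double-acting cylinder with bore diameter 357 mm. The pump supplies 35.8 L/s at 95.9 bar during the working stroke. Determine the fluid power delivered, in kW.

W ≈ 343 kW

Hydraulic power = P × Q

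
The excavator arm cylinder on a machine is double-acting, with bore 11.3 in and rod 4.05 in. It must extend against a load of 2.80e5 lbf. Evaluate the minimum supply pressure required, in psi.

Cap-side area A_cap = π/4 × (11.3 in)² = 100.3 in^2
P = F / A = 2.80e5 lbf / A

P ≈ 2790 psi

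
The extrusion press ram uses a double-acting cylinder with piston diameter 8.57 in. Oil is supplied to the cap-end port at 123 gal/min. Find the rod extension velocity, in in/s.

Cap-side area A_cap = π/4 × (8.57 in)² = 57.68 in^2
v = Q / A

v ≈ 8.21 in/s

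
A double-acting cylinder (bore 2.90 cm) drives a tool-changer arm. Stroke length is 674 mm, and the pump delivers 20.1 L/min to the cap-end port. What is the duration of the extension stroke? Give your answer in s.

t ≈ 1.33 s

Cap-side area A_cap = π/4 × (2.90 cm)² = 6.605 cm^2
Swept volume V = A × L; t = V / Q = A·L / Q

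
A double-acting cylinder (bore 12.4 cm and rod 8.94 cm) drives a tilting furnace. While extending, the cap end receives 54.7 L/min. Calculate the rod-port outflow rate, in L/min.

Cap-side area A_cap = π/4 × (12.4 cm)² = 120.8 cm^2
Rod-side annular area A_ann = π/4 × (12.4² − 8.94²) = 57.99 cm^2
Piston speed v = Q_in/A_cap; rod-end outflow Q_out = v × A_ann = Q_in × A_ann/A_cap.

Q_out ≈ 26.3 L/min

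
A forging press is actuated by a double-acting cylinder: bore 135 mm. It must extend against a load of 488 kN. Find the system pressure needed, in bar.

P ≈ 341 bar

Cap-side area A_cap = π/4 × (135 mm)² = 14310 mm^2
P = F / A = 488 kN / A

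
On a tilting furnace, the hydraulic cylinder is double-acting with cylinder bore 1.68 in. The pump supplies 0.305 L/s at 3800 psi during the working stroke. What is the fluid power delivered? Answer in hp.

W ≈ 10.7 hp

Hydraulic power = P × Q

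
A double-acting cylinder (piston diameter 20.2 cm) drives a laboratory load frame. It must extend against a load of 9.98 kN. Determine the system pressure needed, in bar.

Cap-side area A_cap = π/4 × (20.2 cm)² = 320.5 cm^2
P = F / A = 9.98 kN / A

P ≈ 3.11 bar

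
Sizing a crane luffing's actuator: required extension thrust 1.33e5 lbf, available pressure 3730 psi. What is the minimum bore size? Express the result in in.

Extension force acts on the full piston face: F = P × (π/4)D².
D = √(4F / (πP)) = √(4 × 1.33e5 lbf / (π × 3730 psi))

D ≈ 6.74 in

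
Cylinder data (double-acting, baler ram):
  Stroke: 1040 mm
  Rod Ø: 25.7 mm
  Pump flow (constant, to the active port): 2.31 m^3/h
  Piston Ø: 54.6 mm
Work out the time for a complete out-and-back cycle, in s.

Cap-side area A_cap = π/4 × (54.6 mm)² = 2341 mm^2
Rod-side annular area A_ann = π/4 × (54.6² − 25.7²) = 1823 mm^2
t_ext = A_cap·L/Q = 3.795 s
t_ret = A_ann·L/Q = 2.954 s
t_cycle = t_ext + t_ret

t ≈ 6.75 s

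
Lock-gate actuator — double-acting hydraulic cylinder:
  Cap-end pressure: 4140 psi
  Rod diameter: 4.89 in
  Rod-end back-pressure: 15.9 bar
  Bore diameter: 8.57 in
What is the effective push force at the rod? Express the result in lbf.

Cap-side area A_cap = π/4 × (8.57 in)² = 57.68 in^2
Rod-side annular area A_ann = π/4 × (8.57² − 4.89²) = 38.90 in^2
Net thrust = P_cap·A_cap − P_rod·A_ann = 2.388e5 lbf − 8971 lbf

F ≈ 2.30e5 lbf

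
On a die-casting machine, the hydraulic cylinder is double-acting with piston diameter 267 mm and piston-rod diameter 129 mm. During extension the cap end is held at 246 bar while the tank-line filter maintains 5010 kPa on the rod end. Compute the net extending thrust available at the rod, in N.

Cap-side area A_cap = π/4 × (267 mm)² = 55990 mm^2
Rod-side annular area A_ann = π/4 × (267² − 129²) = 42920 mm^2
Net thrust = P_cap·A_cap − P_rod·A_ann = 1.377e6 N − 2.150e5 N

F ≈ 1.16e6 N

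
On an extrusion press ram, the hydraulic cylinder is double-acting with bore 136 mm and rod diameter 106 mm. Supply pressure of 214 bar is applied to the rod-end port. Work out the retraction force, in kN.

Rod-side annular area A_ann = π/4 × (136² − 106²) = 5702 mm^2
On retraction the pressure acts on the annular area (bore minus rod).
F = P × A_ann

F ≈ 122 kN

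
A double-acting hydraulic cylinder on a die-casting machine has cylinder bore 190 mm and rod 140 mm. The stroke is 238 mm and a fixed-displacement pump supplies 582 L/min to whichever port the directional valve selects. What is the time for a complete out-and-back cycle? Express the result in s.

Cap-side area A_cap = π/4 × (190 mm)² = 28350 mm^2
Rod-side annular area A_ann = π/4 × (190² − 140²) = 12960 mm^2
t_ext = A_cap·L/Q = 0.6957 s
t_ret = A_ann·L/Q = 0.3180 s
t_cycle = t_ext + t_ret

t ≈ 1.01 s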